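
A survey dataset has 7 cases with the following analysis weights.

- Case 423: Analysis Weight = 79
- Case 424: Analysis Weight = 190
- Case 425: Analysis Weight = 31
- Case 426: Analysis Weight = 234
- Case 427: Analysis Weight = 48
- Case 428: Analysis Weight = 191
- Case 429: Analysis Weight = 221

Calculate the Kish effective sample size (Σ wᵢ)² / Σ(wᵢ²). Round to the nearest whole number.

Σ wᵢ = 79 + 190 + 31 + 234 + 48 + 191 + 221 = 994
Σ wᵢ² = 6241 + 36100 + 961 + 54756 + 2304 + 36481 + 48841 = 185684
n_eff = 994² / 185684 = 988036 / 185684 = 5.3210616

5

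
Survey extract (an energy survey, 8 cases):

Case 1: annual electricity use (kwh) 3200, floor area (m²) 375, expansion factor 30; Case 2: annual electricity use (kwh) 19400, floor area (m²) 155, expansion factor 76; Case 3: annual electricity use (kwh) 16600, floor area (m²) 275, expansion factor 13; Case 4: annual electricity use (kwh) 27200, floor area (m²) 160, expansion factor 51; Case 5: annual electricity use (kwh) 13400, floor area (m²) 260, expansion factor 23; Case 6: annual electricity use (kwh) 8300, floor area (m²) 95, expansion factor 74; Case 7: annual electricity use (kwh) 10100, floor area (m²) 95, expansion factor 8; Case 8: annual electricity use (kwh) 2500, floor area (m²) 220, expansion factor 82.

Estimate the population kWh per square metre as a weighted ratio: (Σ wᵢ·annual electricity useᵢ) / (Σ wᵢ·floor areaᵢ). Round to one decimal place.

Σ wᵢ·y = 3200×30 + 19400×76 + 16600×13 + 27200×51 + 13400×23 + 8300×74 + 10100×8 + 2500×82
  = 96000 + 1474400 + 215800 + 1387200 + 308200 + 614200 + 80800 + 205000 = 4381600
Σ wᵢ·x = 375×30 + 155×76 + 275×13 + 160×51 + 260×23 + 95×74 + 95×8 + 220×82
  = 11250 + 11780 + 3575 + 8160 + 5980 + 7030 + 760 + 18040 = 66575
Ratio = 4381600 / 66575 = 65.814495

65.8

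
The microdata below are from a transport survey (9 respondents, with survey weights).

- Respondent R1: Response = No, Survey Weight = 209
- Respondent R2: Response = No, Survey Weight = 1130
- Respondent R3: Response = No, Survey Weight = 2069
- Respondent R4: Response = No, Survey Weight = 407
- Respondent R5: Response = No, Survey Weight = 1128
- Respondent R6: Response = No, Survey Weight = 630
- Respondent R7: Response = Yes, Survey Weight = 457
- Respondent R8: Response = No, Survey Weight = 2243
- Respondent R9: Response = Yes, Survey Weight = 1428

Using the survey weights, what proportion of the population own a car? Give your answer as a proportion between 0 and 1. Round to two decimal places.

0.19

Sum of weights for 'Yes' = 457 + 1428 = 1885
Total weight = 209 + 1130 + 2069 + 407 + 1128 + 630 + 457 + 2243 + 1428 = 9701
Weighted proportion = 1885 / 9701 = 0.19430986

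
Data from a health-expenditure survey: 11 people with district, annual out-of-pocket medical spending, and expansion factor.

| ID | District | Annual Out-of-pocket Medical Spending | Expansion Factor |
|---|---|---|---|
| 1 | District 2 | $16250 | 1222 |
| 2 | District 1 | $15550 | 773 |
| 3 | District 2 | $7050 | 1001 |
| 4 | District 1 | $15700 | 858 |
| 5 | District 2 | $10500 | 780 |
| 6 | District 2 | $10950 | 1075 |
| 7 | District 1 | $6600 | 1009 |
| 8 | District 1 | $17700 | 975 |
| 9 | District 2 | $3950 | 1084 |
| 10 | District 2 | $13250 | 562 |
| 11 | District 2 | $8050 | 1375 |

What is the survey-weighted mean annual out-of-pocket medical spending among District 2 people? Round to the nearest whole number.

9814

District 2 rows: 1, 3, 5, 6, 9, 10, 11
Weighted sum = 69672850
Sum of weights = 7099
Weighted mean = 69672850 / 7099 = 9814.4598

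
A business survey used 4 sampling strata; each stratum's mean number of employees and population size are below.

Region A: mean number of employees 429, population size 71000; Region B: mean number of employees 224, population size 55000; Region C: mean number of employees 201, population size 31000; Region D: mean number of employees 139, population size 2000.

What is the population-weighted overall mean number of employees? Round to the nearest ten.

Σ Nₕ·x̄ₕ = 429×71000 + 224×55000 + 201×31000 + 139×2000
  = 30459000 + 12320000 + 6231000 + 278000 = 49288000
Σ Nₕ = 71000 + 55000 + 31000 + 2000 = 159000
Overall mean = 49288000 / 159000 = 309.98742

310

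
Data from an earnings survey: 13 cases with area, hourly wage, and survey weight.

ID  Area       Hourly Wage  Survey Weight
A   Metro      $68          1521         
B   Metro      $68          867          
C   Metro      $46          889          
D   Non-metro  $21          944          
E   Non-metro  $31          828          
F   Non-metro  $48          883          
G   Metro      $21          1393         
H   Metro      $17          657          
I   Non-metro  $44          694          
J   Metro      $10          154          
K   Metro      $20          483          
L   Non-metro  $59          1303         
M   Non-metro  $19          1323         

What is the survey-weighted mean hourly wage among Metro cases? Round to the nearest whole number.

Metro rows: A, B, C, G, H, J, K
Weighted sum = 68×1521 + 68×867 + 46×889 + 21×1393 + 17×657 + 10×154 + 20×483
  = 103428 + 58956 + 40894 + 29253 + 11169 + 1540 + 9660 = 254900
Sum of weights = 1521 + 867 + 889 + 1393 + 657 + 154 + 483 = 5964
Weighted mean = 254900 / 5964 = 42.739772

43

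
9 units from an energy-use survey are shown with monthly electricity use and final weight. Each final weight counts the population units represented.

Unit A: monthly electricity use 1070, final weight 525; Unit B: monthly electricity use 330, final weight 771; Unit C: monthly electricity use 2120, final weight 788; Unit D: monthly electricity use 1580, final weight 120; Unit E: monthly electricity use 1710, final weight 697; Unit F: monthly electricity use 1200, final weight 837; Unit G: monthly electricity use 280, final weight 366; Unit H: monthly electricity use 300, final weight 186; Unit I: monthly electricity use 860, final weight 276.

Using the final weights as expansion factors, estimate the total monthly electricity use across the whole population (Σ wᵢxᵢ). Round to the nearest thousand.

Weighted total = 1070×525 + 330×771 + 2120×788 + 1580×120 + 1710×697 + 1200×837 + 280×366 + 300×186 + 860×276
  = 561750 + 254430 + 1670560 + 189600 + 1191870 + 1004400 + 102480 + 55800 + 237360 = 5268250

5268000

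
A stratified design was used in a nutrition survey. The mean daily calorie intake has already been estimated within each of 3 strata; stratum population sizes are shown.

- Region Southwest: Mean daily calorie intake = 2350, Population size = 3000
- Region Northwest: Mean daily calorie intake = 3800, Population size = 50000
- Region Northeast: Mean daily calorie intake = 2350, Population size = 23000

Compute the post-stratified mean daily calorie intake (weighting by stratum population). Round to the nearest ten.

Σ Nₕ·x̄ₕ = 2350×3000 + 3800×50000 + 2350×23000
  = 7050000 + 190000000 + 54050000 = 251100000
Σ Nₕ = 3000 + 50000 + 23000 = 76000
Overall mean = 251100000 / 76000 = 3303.9474

3300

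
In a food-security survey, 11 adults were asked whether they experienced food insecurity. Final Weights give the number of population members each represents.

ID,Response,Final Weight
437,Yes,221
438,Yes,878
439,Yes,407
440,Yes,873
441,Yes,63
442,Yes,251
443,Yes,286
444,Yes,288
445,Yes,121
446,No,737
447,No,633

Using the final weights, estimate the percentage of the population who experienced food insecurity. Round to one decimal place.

Sum of weights for 'Yes' = 221 + 878 + 407 + 873 + 63 + 251 + 286 + 288 + 121 = 3388
Total weight = 221 + 878 + 407 + 873 + 63 + 251 + 286 + 288 + 121 + 737 + 633 = 4758
Weighted proportion = 3388 / 4758 = 0.71206389 → 71.206389%

71.2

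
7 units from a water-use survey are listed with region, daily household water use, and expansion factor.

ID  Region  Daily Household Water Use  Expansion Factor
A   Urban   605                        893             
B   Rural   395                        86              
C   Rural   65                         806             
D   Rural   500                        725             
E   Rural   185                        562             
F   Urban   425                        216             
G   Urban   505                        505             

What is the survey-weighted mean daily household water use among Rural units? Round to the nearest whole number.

254

Rural rows: B, C, D, E
Weighted sum = 395×86 + 65×806 + 500×725 + 185×562
  = 33970 + 52390 + 362500 + 103970 = 552830
Sum of weights = 2179
Weighted mean = 552830 / 2179 = 253.70812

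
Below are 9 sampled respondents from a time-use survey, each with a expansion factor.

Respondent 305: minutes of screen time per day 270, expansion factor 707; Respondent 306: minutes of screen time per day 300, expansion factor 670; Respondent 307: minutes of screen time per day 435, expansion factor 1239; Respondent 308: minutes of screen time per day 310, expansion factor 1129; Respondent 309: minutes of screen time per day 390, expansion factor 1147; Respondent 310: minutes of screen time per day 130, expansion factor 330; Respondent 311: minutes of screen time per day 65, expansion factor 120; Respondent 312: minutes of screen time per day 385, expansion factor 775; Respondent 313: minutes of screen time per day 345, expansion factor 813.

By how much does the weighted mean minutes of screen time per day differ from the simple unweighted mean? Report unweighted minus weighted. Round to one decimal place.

-48.0

Unweighted sum = 270 + 300 + 435 + 310 + 390 + 130 + 65 + 385 + 345 = 2630
Unweighted mean = 2630 / 9 = 292.22222
Weighted sum = 270×707 + 300×670 + 435×1239 + 310×1129 + 390×1147 + 130×330 + 65×120 + 385×775 + 345×813
  = 190890 + 201000 + 538965 + 349990 + 447330 + 42900 + 7800 + 298375 + 280485 = 2357735
Sum of weights = 707 + 670 + 1239 + 1129 + 1147 + 330 + 120 + 775 + 813 = 6930
Weighted mean = 2357735 / 6930 = 340.2215
Difference (unweighted minus weighted) = -47.999278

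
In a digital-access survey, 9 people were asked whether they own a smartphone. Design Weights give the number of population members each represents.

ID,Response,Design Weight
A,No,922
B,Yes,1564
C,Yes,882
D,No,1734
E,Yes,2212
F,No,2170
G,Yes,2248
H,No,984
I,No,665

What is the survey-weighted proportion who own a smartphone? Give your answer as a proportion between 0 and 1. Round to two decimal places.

Sum of weights for 'Yes' = 1564 + 882 + 2212 + 2248 = 6906
Total weight = 922 + 1564 + 882 + 1734 + 2212 + 2170 + 2248 + 984 + 665 = 13381
Weighted proportion = 6906 / 13381 = 0.51610492

0.52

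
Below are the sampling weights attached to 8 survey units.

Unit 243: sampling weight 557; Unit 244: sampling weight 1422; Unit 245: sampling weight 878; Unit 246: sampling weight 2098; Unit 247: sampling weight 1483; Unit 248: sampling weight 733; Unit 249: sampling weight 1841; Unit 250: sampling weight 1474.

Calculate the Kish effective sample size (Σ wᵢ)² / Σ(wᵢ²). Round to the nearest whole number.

7

Σ wᵢ = 557 + 1422 + 878 + 2098 + 1483 + 733 + 1841 + 1474 = 10486
Σ wᵢ² = 310249 + 2022084 + 770884 + 4401604 + 2199289 + 537289 + 3389281 + 2172676 = 15803356
n_eff = 10486² / 15803356 = 109956196 / 15803356 = 6.957775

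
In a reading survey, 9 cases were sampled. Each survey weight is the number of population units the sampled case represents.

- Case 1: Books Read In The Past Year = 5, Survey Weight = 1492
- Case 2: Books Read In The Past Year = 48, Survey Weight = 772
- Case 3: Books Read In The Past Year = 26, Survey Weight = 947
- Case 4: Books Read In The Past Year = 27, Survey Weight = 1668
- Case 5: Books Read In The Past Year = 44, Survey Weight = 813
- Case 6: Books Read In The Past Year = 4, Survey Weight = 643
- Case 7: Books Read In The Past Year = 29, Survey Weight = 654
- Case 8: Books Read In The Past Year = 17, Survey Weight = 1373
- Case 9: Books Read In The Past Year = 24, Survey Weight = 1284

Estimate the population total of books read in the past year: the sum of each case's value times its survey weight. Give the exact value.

225641

Weighted total = 5×1492 + 48×772 + 26×947 + 27×1668 + 44×813 + 4×643 + 29×654 + 17×1373 + 24×1284
  = 225641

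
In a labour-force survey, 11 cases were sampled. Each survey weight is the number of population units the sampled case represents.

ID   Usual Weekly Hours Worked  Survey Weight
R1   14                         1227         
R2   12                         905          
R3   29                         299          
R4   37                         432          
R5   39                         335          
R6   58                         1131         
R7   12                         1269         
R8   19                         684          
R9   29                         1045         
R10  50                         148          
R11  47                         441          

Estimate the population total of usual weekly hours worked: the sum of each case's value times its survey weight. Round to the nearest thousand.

218000

Weighted total = 14×1227 + 12×905 + 29×299 + 37×432 + 39×335 + 58×1131 + 12×1269 + 19×684 + 29×1045 + 50×148 + 47×441
  = 17178 + 10860 + 8671 + 15984 + 13065 + 65598 + 15228 + 12996 + 30305 + 7400 + 20727 = 218012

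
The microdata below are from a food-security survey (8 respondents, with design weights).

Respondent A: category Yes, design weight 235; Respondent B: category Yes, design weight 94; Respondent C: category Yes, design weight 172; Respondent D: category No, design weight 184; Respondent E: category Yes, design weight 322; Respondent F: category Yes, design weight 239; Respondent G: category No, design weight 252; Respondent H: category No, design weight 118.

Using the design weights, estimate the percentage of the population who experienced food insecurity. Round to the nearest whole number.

66

Sum of weights for 'Yes' = 235 + 94 + 172 + 322 + 239 = 1062
Total weight = 235 + 94 + 172 + 184 + 322 + 239 + 252 + 118 = 1616
Weighted proportion = 1062 / 1616 = 0.65717822 → 65.717822%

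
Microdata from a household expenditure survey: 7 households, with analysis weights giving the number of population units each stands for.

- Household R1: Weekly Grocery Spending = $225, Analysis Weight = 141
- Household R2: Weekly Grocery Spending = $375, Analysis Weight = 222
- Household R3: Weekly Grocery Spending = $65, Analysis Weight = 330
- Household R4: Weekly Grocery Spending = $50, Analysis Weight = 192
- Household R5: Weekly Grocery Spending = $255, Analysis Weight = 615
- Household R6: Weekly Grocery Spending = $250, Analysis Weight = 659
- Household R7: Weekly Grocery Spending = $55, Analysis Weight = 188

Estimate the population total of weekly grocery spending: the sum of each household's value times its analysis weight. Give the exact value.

Weighted total = 225×141 + 375×222 + 65×330 + 50×192 + 255×615 + 250×659 + 55×188
  = 31725 + 83250 + 21450 + 9600 + 156825 + 164750 + 10340 = 477940

477940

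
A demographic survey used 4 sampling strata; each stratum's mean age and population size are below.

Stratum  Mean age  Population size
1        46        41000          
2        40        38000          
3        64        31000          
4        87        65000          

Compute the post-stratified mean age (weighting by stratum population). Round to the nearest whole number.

63

Σ Nₕ·x̄ₕ = 11045000
Σ Nₕ = 41000 + 38000 + 31000 + 65000 = 175000
Overall mean = 11045000 / 175000 = 63.114286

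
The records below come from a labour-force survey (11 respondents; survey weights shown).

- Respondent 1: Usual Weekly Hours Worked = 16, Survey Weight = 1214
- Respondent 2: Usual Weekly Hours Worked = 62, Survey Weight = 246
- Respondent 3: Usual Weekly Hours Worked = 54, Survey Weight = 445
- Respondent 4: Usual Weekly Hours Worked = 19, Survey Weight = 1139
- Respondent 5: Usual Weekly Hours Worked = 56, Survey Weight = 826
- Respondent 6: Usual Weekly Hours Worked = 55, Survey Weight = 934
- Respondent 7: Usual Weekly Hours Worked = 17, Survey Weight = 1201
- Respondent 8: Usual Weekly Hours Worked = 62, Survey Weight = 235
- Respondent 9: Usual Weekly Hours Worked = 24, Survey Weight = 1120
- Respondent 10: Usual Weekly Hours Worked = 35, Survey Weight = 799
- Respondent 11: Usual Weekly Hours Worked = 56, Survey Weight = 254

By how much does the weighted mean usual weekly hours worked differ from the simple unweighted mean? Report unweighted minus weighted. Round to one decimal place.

Unweighted sum = 16 + 62 + 54 + 19 + 56 + 55 + 17 + 62 + 24 + 35 + 56 = 456
Unweighted mean = 456 / 11 = 41.454545
Weighted sum = 16×1214 + 62×246 + 54×445 + 19×1139 + 56×826 + 55×934 + 17×1201 + 62×235 + 24×1120 + 35×799 + 56×254
  = 19424 + 15252 + 24030 + 21641 + 46256 + 51370 + 20417 + 14570 + 26880 + 27965 + 14224 = 282029
Sum of weights = 1214 + 246 + 445 + 1139 + 826 + 934 + 1201 + 235 + 1120 + 799 + 254 = 8413
Weighted mean = 282029 / 8413 = 33.523
Difference (unweighted minus weighted) = 7.9315453

7.9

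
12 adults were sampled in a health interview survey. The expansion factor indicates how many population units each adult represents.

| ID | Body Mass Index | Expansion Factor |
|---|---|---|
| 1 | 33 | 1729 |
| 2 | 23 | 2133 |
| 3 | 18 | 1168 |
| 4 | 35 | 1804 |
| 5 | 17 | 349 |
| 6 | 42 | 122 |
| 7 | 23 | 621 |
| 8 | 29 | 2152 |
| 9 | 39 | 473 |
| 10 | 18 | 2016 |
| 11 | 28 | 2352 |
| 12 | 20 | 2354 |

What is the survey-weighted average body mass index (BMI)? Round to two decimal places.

25.80

Weighted sum = 33×1729 + 23×2133 + 18×1168 + 35×1804 + 17×349 + 42×122 + 23×621 + 29×2152 + 39×473 + 18×2016 + 28×2352 + 20×2354
  = 57057 + 49059 + 21024 + 63140 + 5933 + 5124 + 14283 + 62408 + 18447 + 36288 + 65856 + 47080 = 445699
Sum of weights = 17273
Weighted mean = 445699 / 17273 = 25.803219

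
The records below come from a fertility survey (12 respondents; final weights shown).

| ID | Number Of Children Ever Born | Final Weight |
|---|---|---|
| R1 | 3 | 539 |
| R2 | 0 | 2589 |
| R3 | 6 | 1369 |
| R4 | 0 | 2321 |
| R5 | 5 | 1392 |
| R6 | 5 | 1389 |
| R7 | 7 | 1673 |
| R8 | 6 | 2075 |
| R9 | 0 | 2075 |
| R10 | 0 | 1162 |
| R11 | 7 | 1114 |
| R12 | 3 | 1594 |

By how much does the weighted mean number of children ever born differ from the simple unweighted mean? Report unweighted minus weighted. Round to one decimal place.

0.4

Unweighted sum = 3 + 0 + 6 + 0 + 5 + 5 + 7 + 6 + 0 + 0 + 7 + 3 = 42
Unweighted mean = 42 / 12 = 3.5
Weighted sum = 3×539 + 0×2589 + 6×1369 + 0×2321 + 5×1392 + 5×1389 + 7×1673 + 6×2075 + 0×2075 + 0×1162 + 7×1114 + 3×1594
  = 1617 + 0 + 8214 + 0 + 6960 + 6945 + 11711 + 12450 + 0 + 0 + 7798 + 4782 = 60477
Sum of weights = 539 + 2589 + 1369 + 2321 + 1392 + 1389 + 1673 + 2075 + 2075 + 1162 + 1114 + 1594 = 19292
Weighted mean = 60477 / 19292 = 3.1348227
Difference (unweighted minus weighted) = 0.36517728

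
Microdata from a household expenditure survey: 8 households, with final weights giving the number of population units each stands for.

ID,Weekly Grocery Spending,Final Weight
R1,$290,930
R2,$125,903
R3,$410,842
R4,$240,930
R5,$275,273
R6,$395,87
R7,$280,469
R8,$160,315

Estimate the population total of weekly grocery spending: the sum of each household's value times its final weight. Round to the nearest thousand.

Weighted total = 290×930 + 125×903 + 410×842 + 240×930 + 275×273 + 395×87 + 280×469 + 160×315
  = 269700 + 112875 + 345220 + 223200 + 75075 + 34365 + 131320 + 50400 = 1242155

1242000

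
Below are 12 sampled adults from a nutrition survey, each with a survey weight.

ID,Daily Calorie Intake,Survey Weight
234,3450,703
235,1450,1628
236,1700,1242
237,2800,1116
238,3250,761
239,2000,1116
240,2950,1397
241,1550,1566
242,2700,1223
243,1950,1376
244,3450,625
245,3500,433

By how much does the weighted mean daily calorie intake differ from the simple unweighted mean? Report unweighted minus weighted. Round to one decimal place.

216.6

Unweighted sum = 30750
Unweighted mean = 30750 / 12 = 2562.5
Weighted sum = 3450×703 + 1450×1628 + 1700×1242 + 2800×1116 + 3250×761 + 2000×1116 + 2950×1397 + 1550×1566 + 2700×1223 + 1950×1376 + 3450×625 + 3500×433
  = 2425350 + 2360600 + 2111400 + 3124800 + 2473250 + 2232000 + 4121150 + 2427300 + 3302100 + 2683200 + 2156250 + 1515500 = 30932900
Sum of weights = 703 + 1628 + 1242 + 1116 + 761 + 1116 + 1397 + 1566 + 1223 + 1376 + 625 + 433 = 13186
Weighted mean = 30932900 / 13186 = 2345.8896
Difference (unweighted minus weighted) = 216.61042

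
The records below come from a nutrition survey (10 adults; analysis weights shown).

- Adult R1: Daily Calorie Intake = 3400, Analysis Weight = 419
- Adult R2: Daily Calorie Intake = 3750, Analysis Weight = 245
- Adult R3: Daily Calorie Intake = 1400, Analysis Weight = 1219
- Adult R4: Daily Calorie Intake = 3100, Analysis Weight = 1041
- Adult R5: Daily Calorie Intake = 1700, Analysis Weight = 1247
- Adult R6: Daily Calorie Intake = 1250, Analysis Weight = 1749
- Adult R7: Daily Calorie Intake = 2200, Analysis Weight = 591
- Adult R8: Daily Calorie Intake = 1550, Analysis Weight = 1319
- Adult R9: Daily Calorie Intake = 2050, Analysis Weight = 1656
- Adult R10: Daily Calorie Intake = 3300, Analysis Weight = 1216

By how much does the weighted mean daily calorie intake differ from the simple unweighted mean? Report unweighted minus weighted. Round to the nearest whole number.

283

Unweighted sum = 3400 + 3750 + 1400 + 3100 + 1700 + 1250 + 2200 + 1550 + 2050 + 3300 = 23700
Unweighted mean = 23700 / 10 = 2370
Weighted sum = 3400×419 + 3750×245 + 1400×1219 + 3100×1041 + 1700×1247 + 1250×1749 + 2200×591 + 1550×1319 + 2050×1656 + 3300×1216
  = 22335450
Sum of weights = 419 + 245 + 1219 + 1041 + 1247 + 1749 + 591 + 1319 + 1656 + 1216 = 10702
Weighted mean = 22335450 / 10702 = 2087.0351
Difference (unweighted minus weighted) = 282.96487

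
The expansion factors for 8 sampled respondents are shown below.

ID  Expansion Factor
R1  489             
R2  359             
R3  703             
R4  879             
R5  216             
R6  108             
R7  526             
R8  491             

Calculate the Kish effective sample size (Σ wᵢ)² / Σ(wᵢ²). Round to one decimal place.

6.4

Σ wᵢ = 489 + 359 + 703 + 879 + 216 + 108 + 526 + 491 = 3771
Σ wᵢ² = 239121 + 128881 + 494209 + 772641 + 46656 + 11664 + 276676 + 241081 = 2210929
n_eff = 3771² / 2210929 = 14220441 / 2210929 = 6.431885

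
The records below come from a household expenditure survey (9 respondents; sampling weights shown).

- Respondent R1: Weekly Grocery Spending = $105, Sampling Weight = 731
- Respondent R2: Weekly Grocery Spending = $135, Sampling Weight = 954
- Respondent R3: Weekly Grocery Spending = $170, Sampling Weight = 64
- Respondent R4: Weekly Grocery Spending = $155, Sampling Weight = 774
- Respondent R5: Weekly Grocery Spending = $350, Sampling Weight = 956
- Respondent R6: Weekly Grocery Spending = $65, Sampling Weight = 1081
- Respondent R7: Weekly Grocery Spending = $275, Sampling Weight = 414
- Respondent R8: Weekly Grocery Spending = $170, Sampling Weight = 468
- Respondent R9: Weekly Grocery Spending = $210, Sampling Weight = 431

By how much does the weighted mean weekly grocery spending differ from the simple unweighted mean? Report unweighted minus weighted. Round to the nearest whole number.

7

Unweighted sum = 105 + 135 + 170 + 155 + 350 + 65 + 275 + 170 + 210 = 1635
Unweighted mean = 1635 / 9 = 181.66667
Weighted sum = 1025180
Sum of weights = 731 + 954 + 64 + 774 + 956 + 1081 + 414 + 468 + 431 = 5873
Weighted mean = 1025180 / 5873 = 174.55815
Difference (unweighted minus weighted) = 7.1085192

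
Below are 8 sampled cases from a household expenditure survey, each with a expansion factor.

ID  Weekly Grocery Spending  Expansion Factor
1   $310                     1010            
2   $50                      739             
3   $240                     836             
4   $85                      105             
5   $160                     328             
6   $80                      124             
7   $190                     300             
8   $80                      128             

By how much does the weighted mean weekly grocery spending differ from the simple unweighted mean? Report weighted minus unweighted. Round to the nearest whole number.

Unweighted sum = 1195
Unweighted mean = 1195 / 8 = 149.375
Weighted sum = 310×1010 + 50×739 + 240×836 + 85×105 + 160×328 + 80×124 + 190×300 + 80×128
  = 313100 + 36950 + 200640 + 8925 + 52480 + 9920 + 57000 + 10240 = 689255
Sum of weights = 1010 + 739 + 836 + 105 + 328 + 124 + 300 + 128 = 3570
Weighted mean = 689255 / 3570 = 193.06863
Difference (weighted minus unweighted) = 43.693627

44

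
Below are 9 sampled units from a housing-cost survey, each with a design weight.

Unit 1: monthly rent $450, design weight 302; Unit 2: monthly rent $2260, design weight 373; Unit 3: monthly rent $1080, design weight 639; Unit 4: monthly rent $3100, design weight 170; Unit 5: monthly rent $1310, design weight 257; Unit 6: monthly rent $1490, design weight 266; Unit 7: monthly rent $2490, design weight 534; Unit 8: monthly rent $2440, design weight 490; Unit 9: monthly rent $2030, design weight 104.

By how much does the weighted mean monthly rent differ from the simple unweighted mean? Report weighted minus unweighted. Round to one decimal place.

-42.9

Unweighted sum = 16650
Unweighted mean = 16650 / 9 = 1850
Weighted sum = 450×302 + 2260×373 + 1080×639 + 3100×170 + 1310×257 + 1490×266 + 2490×534 + 2440×490 + 2030×104
  = 135900 + 842980 + 690120 + 527000 + 336670 + 396340 + 1329660 + 1195600 + 211120 = 5665390
Sum of weights = 302 + 373 + 639 + 170 + 257 + 266 + 534 + 490 + 104 = 3135
Weighted mean = 5665390 / 3135 = 1807.1419
Difference (weighted minus unweighted) = -42.858054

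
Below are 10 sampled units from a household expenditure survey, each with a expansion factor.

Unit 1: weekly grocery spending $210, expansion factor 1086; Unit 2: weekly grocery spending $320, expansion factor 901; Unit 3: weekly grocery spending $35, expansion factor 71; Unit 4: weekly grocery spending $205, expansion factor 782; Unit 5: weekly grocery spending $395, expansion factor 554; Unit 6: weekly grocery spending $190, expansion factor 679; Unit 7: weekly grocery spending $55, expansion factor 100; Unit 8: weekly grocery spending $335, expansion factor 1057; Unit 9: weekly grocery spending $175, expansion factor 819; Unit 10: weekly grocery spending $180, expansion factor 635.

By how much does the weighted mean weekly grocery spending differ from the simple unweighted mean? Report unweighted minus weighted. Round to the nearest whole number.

-36

Unweighted sum = 210 + 320 + 35 + 205 + 395 + 190 + 55 + 335 + 175 + 180 = 2100
Unweighted mean = 2100 / 10 = 210
Weighted sum = 210×1086 + 320×901 + 35×71 + 205×782 + 395×554 + 190×679 + 55×100 + 335×1057 + 175×819 + 180×635
  = 228060 + 288320 + 2485 + 160310 + 218830 + 129010 + 5500 + 354095 + 143325 + 114300 = 1644235
Sum of weights = 6684
Weighted mean = 1644235 / 6684 = 245.99566
Difference (unweighted minus weighted) = -35.995661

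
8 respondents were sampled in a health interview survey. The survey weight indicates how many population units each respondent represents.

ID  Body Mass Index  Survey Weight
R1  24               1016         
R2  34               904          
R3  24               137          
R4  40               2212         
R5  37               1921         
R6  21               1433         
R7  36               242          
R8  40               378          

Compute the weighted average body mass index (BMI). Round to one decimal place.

Weighted sum = 24×1016 + 34×904 + 24×137 + 40×2212 + 37×1921 + 21×1433 + 36×242 + 40×378
  = 271890
Sum of weights = 1016 + 904 + 137 + 2212 + 1921 + 1433 + 242 + 378 = 8243
Weighted mean = 271890 / 8243 = 32.98435

33.0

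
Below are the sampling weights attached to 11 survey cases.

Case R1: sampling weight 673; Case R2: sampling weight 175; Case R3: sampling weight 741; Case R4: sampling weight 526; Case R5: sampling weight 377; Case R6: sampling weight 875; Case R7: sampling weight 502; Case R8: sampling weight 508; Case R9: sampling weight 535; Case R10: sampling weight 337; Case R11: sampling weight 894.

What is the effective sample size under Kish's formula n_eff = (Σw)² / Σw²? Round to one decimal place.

9.6

Σ wᵢ = 673 + 175 + 741 + 526 + 377 + 875 + 502 + 508 + 535 + 337 + 894 = 6143
Σ wᵢ² = 3926163
n_eff = 6143² / 3926163 = 37736449 / 3926163 = 9.611534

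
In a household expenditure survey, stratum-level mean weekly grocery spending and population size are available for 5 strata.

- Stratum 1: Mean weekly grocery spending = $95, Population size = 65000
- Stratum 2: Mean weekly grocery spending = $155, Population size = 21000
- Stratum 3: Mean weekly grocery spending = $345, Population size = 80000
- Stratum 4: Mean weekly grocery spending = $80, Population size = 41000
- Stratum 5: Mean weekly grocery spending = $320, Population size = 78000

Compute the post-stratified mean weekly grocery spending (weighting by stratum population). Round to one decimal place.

229.0

Σ Nₕ·x̄ₕ = 95×65000 + 155×21000 + 345×80000 + 80×41000 + 320×78000
  = 6175000 + 3255000 + 27600000 + 3280000 + 24960000 = 65270000
Σ Nₕ = 285000
Overall mean = 65270000 / 285000 = 229.01754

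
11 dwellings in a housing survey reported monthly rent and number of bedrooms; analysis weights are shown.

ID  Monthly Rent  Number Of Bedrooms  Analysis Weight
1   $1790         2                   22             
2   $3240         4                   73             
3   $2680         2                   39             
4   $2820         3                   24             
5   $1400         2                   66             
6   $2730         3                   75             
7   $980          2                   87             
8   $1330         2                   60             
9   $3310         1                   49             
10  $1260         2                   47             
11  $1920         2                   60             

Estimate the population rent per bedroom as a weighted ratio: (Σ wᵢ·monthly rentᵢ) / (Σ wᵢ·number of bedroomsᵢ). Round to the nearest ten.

Σ wᵢ·y = 1246920
Σ wᵢ·x = 2×22 + 4×73 + 2×39 + 3×24 + 2×66 + 3×75 + 2×87 + 2×60 + 1×49 + 2×47 + 2×60
  = 1400
Ratio = 1246920 / 1400 = 890.65714

890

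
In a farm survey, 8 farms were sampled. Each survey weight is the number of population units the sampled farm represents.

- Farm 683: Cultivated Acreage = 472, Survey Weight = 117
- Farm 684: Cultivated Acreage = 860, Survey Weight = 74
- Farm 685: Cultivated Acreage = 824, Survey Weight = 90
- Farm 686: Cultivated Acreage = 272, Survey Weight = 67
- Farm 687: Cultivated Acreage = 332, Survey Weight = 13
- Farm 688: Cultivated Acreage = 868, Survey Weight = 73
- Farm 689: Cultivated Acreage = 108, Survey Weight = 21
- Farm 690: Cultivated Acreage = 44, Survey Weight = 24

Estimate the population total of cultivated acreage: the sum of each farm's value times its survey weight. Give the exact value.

282252

Weighted total = 472×117 + 860×74 + 824×90 + 272×67 + 332×13 + 868×73 + 108×21 + 44×24
  = 282252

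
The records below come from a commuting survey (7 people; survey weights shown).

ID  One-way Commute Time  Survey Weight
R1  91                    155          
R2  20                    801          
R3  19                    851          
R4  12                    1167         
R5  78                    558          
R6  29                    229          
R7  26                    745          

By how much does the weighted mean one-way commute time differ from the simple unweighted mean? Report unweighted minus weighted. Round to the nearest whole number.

10

Unweighted sum = 91 + 20 + 19 + 12 + 78 + 29 + 26 = 275
Unweighted mean = 275 / 7 = 39.285714
Weighted sum = 91×155 + 20×801 + 19×851 + 12×1167 + 78×558 + 29×229 + 26×745
  = 129833
Sum of weights = 4506
Weighted mean = 129833 / 4506 = 28.81336
Difference (unweighted minus weighted) = 10.472354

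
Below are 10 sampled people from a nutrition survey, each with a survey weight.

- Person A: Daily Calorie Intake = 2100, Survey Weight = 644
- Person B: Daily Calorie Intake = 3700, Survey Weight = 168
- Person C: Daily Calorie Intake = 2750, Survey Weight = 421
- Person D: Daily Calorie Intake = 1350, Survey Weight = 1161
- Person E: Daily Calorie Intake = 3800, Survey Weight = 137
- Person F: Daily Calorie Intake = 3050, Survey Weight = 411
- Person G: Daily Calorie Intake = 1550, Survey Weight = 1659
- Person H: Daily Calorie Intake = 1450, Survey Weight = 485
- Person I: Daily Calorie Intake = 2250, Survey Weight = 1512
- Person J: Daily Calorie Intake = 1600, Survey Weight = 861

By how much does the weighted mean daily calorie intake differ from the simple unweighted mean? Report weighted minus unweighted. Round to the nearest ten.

Unweighted sum = 23600
Unweighted mean = 23600 / 10 = 2360
Weighted sum = 2100×644 + 3700×168 + 2750×421 + 1350×1161 + 3800×137 + 3050×411 + 1550×1659 + 1450×485 + 2250×1512 + 1600×861
  = 1352400 + 621600 + 1157750 + 1567350 + 520600 + 1253550 + 2571450 + 703250 + 3402000 + 1377600 = 14527550
Sum of weights = 644 + 168 + 421 + 1161 + 137 + 411 + 1659 + 485 + 1512 + 861 = 7459
Weighted mean = 14527550 / 7459 = 1947.6538
Difference (weighted minus unweighted) = -412.34616

-410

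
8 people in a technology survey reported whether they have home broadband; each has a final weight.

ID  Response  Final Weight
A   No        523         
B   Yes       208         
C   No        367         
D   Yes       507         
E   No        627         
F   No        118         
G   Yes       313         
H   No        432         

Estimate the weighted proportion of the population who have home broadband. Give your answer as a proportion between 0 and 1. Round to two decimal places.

Sum of weights for 'Yes' = 208 + 507 + 313 = 1028
Total weight = 523 + 208 + 367 + 507 + 627 + 118 + 313 + 432 = 3095
Weighted proportion = 1028 / 3095 = 0.33214863

0.33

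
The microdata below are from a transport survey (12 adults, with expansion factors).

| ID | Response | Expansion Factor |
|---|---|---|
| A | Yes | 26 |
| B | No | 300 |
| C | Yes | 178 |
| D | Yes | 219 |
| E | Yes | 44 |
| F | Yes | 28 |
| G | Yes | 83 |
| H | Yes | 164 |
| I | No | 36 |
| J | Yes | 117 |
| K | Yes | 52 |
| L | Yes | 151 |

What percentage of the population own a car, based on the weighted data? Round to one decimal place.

76.0

Sum of weights for 'Yes' = 26 + 178 + 219 + 44 + 28 + 83 + 164 + 117 + 52 + 151 = 1062
Total weight = 1398
Weighted proportion = 1062 / 1398 = 0.75965665 → 75.965665%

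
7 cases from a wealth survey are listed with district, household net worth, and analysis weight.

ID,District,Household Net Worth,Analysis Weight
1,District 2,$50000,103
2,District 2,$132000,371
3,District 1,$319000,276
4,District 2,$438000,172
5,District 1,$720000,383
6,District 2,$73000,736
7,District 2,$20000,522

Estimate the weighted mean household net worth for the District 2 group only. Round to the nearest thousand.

District 2 rows: 1, 2, 4, 6, 7
Weighted sum = 50000×103 + 132000×371 + 438000×172 + 73000×736 + 20000×522
  = 193626000
Sum of weights = 1904
Weighted mean = 193626000 / 1904 = 101694.33

102000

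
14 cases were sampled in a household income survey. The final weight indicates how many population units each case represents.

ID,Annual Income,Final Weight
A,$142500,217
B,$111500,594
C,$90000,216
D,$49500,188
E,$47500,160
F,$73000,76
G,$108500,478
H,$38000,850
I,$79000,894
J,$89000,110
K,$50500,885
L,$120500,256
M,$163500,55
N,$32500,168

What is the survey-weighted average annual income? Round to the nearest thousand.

Weighted sum = 393619500
Sum of weights = 5147
Weighted mean = 393619500 / 5147 = 76475.52

76000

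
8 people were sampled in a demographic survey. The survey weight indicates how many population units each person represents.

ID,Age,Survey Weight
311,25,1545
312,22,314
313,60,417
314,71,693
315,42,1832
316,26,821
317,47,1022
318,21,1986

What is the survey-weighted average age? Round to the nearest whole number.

36

Weighted sum = 25×1545 + 22×314 + 60×417 + 71×693 + 42×1832 + 26×821 + 47×1022 + 21×1986
  = 38625 + 6908 + 25020 + 49203 + 76944 + 21346 + 48034 + 41706 = 307786
Sum of weights = 1545 + 314 + 417 + 693 + 1832 + 821 + 1022 + 1986 = 8630
Weighted mean = 307786 / 8630 = 35.664658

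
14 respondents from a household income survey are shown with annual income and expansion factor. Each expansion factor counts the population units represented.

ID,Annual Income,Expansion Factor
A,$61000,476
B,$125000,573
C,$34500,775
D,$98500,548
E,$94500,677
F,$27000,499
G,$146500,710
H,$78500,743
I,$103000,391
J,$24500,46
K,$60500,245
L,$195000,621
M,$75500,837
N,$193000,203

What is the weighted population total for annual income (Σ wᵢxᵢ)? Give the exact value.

700856500

Weighted total = 700856500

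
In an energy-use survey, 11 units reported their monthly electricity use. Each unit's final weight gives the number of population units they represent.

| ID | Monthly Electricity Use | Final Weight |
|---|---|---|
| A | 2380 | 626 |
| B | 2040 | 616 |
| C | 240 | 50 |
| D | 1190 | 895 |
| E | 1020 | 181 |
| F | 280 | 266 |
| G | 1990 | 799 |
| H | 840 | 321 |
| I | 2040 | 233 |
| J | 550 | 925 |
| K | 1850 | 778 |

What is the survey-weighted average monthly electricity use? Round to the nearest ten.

1470

Weighted sum = 8365690
Sum of weights = 626 + 616 + 50 + 895 + 181 + 266 + 799 + 321 + 233 + 925 + 778 = 5690
Weighted mean = 8365690 / 5690 = 1470.2443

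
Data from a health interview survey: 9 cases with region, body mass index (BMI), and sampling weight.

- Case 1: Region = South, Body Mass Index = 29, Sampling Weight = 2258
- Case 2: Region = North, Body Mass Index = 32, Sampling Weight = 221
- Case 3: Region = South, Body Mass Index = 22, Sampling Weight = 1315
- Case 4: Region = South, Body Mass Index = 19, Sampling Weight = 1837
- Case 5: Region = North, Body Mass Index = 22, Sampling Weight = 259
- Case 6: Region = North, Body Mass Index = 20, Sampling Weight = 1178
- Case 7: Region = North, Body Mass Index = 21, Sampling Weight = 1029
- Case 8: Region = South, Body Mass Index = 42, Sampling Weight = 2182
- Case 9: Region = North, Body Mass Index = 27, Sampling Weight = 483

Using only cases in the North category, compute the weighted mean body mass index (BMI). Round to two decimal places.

22.39

North rows: 2, 5, 6, 7, 9
Weighted sum = 32×221 + 22×259 + 20×1178 + 21×1029 + 27×483
  = 7072 + 5698 + 23560 + 21609 + 13041 = 70980
Sum of weights = 3170
Weighted mean = 70980 / 3170 = 22.391167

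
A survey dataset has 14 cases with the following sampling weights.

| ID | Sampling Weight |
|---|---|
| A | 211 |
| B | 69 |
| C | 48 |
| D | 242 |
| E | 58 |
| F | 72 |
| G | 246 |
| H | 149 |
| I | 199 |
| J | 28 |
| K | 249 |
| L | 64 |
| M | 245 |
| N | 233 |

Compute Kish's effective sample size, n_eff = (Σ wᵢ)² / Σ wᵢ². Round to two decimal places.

Σ wᵢ = 2113
Σ wᵢ² = 422211
n_eff = 2113² / 422211 = 4464769 / 422211 = 10.574734

10.57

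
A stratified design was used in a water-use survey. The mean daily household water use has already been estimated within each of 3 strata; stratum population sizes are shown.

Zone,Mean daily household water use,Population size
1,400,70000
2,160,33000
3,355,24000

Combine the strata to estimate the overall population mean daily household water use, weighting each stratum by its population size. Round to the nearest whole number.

Σ Nₕ·x̄ₕ = 400×70000 + 160×33000 + 355×24000
  = 28000000 + 5280000 + 8520000 = 41800000
Σ Nₕ = 70000 + 33000 + 24000 = 127000
Overall mean = 41800000 / 127000 = 329.13386

329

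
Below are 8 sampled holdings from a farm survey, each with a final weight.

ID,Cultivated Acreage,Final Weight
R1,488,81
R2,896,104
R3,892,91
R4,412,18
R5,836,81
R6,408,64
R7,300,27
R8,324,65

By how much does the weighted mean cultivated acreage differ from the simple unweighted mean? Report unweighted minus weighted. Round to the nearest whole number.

Unweighted sum = 4556
Unweighted mean = 4556 / 8 = 569.5
Weighted sum = 488×81 + 896×104 + 892×91 + 412×18 + 836×81 + 408×64 + 300×27 + 324×65
  = 39528 + 93184 + 81172 + 7416 + 67716 + 26112 + 8100 + 21060 = 344288
Sum of weights = 81 + 104 + 91 + 18 + 81 + 64 + 27 + 65 = 531
Weighted mean = 344288 / 531 = 648.37665
Difference (unweighted minus weighted) = -78.876648

-79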